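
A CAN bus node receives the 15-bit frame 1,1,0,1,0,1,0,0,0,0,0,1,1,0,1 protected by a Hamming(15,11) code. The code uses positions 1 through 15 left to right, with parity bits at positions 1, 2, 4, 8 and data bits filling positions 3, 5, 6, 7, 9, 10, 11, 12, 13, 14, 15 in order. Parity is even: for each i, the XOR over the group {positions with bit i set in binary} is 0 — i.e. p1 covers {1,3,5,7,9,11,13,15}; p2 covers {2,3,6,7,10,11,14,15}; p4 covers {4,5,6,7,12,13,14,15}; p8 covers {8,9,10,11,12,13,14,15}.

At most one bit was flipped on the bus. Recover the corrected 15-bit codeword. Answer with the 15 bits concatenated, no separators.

s1 (pos 1,3,5,7,9,11,13,15): 1⊕0⊕0⊕0⊕0⊕0⊕1⊕1 = 1
s2 (pos 2,3,6,7,10,11,14,15): 1⊕0⊕1⊕0⊕0⊕0⊕0⊕1 = 1
s4 (pos 4,5,6,7,12,13,14,15): 1⊕0⊕1⊕0⊕1⊕1⊕0⊕1 = 1
s8 (pos 8,9,10,11,12,13,14,15): 0⊕0⊕0⊕0⊕1⊕1⊕0⊕1 = 1
Syndrome s8…s1 = 1111 → error at position 15.
Flip position 15: 110101000001101 → 110101000001100

110101000001100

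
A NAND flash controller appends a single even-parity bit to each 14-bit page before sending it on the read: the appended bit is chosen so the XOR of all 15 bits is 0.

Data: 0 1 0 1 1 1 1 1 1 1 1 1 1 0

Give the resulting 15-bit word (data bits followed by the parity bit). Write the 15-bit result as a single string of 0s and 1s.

010111111111101

XOR of the 14 data bits: 0⊕1⊕0⊕1⊕1⊕1⊕1⊕1⊕1⊕1⊕1⊕1⊕1⊕0 = 1
Parity bit = 1 (so all 15 bits XOR to 0).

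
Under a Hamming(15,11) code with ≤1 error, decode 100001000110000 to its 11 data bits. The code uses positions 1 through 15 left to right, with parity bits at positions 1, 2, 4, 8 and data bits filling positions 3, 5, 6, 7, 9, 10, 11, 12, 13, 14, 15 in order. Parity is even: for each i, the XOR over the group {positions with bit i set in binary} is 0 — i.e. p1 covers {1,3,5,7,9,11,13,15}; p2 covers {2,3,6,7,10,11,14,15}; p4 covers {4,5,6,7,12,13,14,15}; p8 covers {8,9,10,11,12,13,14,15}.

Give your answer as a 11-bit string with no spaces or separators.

00000110000

s1 (pos 1,3,5,7,9,11,13,15): 1⊕0⊕0⊕0⊕0⊕1⊕0⊕0 = 0
s2 (pos 2,3,6,7,10,11,14,15): 0⊕0⊕1⊕0⊕1⊕1⊕0⊕0 = 1
s4 (pos 4,5,6,7,12,13,14,15): 0⊕0⊕1⊕0⊕0⊕0⊕0⊕0 = 1
s8 (pos 8,9,10,11,12,13,14,15): 0⊕0⊕1⊕1⊕0⊕0⊕0⊕0 = 0
Syndrome s8…s1 = 0110 → error at position 6.
Flip position 6: 100001000110000 → 100000000110000
Read data bits from positions 3,5,6,7,9,10,11,12,13,14,15: 00000110000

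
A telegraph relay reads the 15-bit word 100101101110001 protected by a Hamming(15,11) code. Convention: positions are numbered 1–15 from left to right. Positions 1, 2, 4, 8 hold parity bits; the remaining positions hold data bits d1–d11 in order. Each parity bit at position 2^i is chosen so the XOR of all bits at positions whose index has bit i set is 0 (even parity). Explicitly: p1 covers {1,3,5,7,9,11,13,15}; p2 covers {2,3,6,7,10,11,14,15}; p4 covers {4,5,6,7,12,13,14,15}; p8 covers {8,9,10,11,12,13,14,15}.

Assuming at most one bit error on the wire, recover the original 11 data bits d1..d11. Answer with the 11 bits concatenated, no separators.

s1 (pos 1,3,5,7,9,11,13,15): 1⊕0⊕0⊕1⊕1⊕1⊕0⊕1 = 1
s2 (pos 2,3,6,7,10,11,14,15): 0⊕0⊕1⊕1⊕1⊕1⊕0⊕1 = 1
s4 (pos 4,5,6,7,12,13,14,15): 1⊕0⊕1⊕1⊕0⊕0⊕0⊕1 = 0
s8 (pos 8,9,10,11,12,13,14,15): 0⊕1⊕1⊕1⊕0⊕0⊕0⊕1 = 0
Syndrome s8…s1 = 0011 → error at position 3.
Flip position 3: 100101101110001 → 101101101110001
Read data bits from positions 3,5,6,7,9,10,11,12,13,14,15: 10111110001

10111110001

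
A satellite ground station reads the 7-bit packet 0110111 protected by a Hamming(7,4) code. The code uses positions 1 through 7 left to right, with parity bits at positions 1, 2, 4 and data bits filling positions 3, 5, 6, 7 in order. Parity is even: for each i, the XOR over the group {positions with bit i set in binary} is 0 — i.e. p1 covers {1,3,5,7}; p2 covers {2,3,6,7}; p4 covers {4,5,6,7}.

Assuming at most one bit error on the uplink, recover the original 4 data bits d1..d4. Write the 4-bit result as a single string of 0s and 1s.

1011

s1 (pos 1,3,5,7): 0⊕1⊕1⊕1 = 1
s2 (pos 2,3,6,7): 1⊕1⊕1⊕1 = 0
s4 (pos 4,5,6,7): 0⊕1⊕1⊕1 = 1
Syndrome s4…s1 = 101 → error at position 5.
Flip position 5: 0110111 → 0110011
Read data bits from positions 3,5,6,7: 1011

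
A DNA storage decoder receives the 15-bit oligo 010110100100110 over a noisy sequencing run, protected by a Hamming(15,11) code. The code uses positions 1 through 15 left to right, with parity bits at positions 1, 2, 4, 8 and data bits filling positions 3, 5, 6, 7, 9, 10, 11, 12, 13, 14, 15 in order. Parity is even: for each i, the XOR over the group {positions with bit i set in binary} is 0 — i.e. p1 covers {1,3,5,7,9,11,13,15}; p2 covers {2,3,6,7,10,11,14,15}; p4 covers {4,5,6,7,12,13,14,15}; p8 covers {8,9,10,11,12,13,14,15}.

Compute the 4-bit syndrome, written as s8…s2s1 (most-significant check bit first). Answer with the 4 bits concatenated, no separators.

1101

s1 (pos 1,3,5,7,9,11,13,15): 0⊕0⊕1⊕1⊕0⊕0⊕1⊕0 = 1
s2 (pos 2,3,6,7,10,11,14,15): 1⊕0⊕0⊕1⊕1⊕0⊕1⊕0 = 0
s4 (pos 4,5,6,7,12,13,14,15): 1⊕1⊕0⊕1⊕0⊕1⊕1⊕0 = 1
s8 (pos 8,9,10,11,12,13,14,15): 0⊕0⊕1⊕0⊕0⊕1⊕1⊕0 = 1
Syndrome s8…s1 = 1101 → error at position 13.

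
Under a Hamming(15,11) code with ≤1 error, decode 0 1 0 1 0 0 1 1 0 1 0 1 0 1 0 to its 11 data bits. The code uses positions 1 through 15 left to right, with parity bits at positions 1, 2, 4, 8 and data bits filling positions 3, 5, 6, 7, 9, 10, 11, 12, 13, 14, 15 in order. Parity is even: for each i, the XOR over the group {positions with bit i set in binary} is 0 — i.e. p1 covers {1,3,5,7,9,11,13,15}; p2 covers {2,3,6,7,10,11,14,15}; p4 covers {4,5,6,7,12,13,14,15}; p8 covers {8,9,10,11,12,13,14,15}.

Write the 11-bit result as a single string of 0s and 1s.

00010101010

s1 (pos 1,3,5,7,9,11,13,15): 0⊕0⊕0⊕1⊕0⊕0⊕0⊕0 = 1
s2 (pos 2,3,6,7,10,11,14,15): 1⊕0⊕0⊕1⊕1⊕0⊕1⊕0 = 0
s4 (pos 4,5,6,7,12,13,14,15): 1⊕0⊕0⊕1⊕1⊕0⊕1⊕0 = 0
s8 (pos 8,9,10,11,12,13,14,15): 1⊕0⊕1⊕0⊕1⊕0⊕1⊕0 = 0
Syndrome s8…s1 = 0001 → error at position 1.
Flip position 1: 010100110101010 → 110100110101010
Read data bits from positions 3,5,6,7,9,10,11,12,13,14,15: 00010101010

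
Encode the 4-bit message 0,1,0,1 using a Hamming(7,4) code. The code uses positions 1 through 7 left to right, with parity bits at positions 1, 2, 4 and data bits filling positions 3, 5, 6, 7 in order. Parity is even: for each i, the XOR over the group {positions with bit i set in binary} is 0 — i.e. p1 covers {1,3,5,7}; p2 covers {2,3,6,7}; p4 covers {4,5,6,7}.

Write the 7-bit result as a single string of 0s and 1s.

Place data at non-parity positions: p1 p2 0 p4 1 0 1
p1 (pos 1,3,5,7): XOR of data positions = 0⊕1⊕1 = 0
p2 (pos 2,3,6,7): XOR of data positions = 0⊕0⊕1 = 1
p4 (pos 4,5,6,7): XOR of data positions = 1⊕0⊕1 = 0
Codeword: 0100101

0100101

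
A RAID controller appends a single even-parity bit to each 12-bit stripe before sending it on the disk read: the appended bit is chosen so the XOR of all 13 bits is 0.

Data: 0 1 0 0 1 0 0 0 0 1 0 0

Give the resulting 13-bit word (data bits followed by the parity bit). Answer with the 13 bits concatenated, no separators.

XOR of the 12 data bits: 0⊕1⊕0⊕0⊕1⊕0⊕0⊕0⊕0⊕1⊕0⊕0 = 1
Parity bit = 1 (so all 13 bits XOR to 0).

0100100001001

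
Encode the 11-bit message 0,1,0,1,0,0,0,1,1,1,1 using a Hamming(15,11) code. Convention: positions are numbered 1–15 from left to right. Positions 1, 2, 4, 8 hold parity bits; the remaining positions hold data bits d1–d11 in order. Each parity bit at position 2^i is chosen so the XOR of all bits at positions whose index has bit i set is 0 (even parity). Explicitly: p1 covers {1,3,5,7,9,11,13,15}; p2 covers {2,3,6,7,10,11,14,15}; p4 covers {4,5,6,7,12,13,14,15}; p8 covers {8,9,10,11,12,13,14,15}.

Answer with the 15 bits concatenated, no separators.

010010100001111

Place data at non-parity positions: p1 p2 0 p4 1 0 1 p8 0 0 0 1 1 1 1
p1 (pos 1,3,5,7,9,11,13,15): XOR of data positions = 0⊕1⊕1⊕0⊕0⊕1⊕1 = 0
p2 (pos 2,3,6,7,10,11,14,15): XOR of data positions = 0⊕0⊕1⊕0⊕0⊕1⊕1 = 1
p4 (pos 4,5,6,7,12,13,14,15): XOR of data positions = 1⊕0⊕1⊕1⊕1⊕1⊕1 = 0
p8 (pos 8,9,10,11,12,13,14,15): XOR of data positions = 0⊕0⊕0⊕1⊕1⊕1⊕1 = 0
Codeword: 010010100001111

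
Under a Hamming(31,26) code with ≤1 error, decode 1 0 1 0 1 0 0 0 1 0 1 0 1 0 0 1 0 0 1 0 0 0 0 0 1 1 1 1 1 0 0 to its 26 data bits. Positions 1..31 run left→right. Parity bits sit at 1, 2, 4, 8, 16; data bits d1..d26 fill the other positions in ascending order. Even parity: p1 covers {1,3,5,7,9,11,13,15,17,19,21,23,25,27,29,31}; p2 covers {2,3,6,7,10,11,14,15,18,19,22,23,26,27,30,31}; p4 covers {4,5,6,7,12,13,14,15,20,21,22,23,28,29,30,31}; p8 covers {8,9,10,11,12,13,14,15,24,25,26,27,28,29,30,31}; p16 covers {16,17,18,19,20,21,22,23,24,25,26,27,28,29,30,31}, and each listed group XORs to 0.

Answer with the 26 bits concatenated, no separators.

s1 (pos 1,3,5,7,9,11,13,15,17,19,21,23,25,27,29,31): 1⊕1⊕1⊕0⊕1⊕1⊕1⊕0⊕0⊕1⊕0⊕0⊕1⊕1⊕1⊕0 = 0
s2 (pos 2,3,6,7,10,11,14,15,18,19,22,23,26,27,30,31): 0⊕1⊕0⊕0⊕0⊕1⊕0⊕0⊕0⊕1⊕0⊕0⊕1⊕1⊕0⊕0 = 1
s4 (pos 4,5,6,7,12,13,14,15,20,21,22,23,28,29,30,31): 0⊕1⊕0⊕0⊕0⊕1⊕0⊕0⊕0⊕0⊕0⊕0⊕1⊕1⊕0⊕0 = 0
s8 (pos 8,9,10,11,12,13,14,15,24,25,26,27,28,29,30,31): 0⊕1⊕0⊕1⊕0⊕1⊕0⊕0⊕0⊕1⊕1⊕1⊕1⊕1⊕0⊕0 = 0
s16 (pos 16,17,18,19,20,21,22,23,24,25,26,27,28,29,30,31): 1⊕0⊕0⊕1⊕0⊕0⊕0⊕0⊕0⊕1⊕1⊕1⊕1⊕1⊕0⊕0 = 1
Syndrome s16…s1 = 10010 → error at position 18.
Flip position 18: 1010100010101001001000001111100 → 1010100010101001011000001111100
Read data bits from positions 3,5,6,7,9,10,11,12,13,14,15,17,18,19,20,21,22,23,24,25,26,27,28,29,30,31: 11001010100011000001111100

11001010100011000001111100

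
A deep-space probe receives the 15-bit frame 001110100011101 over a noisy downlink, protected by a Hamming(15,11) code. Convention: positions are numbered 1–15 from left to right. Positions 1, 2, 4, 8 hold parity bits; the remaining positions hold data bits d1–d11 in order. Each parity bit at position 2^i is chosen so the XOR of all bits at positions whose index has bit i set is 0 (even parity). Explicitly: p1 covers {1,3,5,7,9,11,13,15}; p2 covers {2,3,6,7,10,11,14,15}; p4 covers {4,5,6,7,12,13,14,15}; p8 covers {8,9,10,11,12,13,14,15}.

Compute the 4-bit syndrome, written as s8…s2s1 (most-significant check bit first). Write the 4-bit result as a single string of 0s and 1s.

s1 (pos 1,3,5,7,9,11,13,15): 0⊕1⊕1⊕1⊕0⊕1⊕1⊕1 = 0
s2 (pos 2,3,6,7,10,11,14,15): 0⊕1⊕0⊕1⊕0⊕1⊕0⊕1 = 0
s4 (pos 4,5,6,7,12,13,14,15): 1⊕1⊕0⊕1⊕1⊕1⊕0⊕1 = 0
s8 (pos 8,9,10,11,12,13,14,15): 0⊕0⊕0⊕1⊕1⊕1⊕0⊕1 = 0
Syndrome s8…s1 = 0000 → no error.

0000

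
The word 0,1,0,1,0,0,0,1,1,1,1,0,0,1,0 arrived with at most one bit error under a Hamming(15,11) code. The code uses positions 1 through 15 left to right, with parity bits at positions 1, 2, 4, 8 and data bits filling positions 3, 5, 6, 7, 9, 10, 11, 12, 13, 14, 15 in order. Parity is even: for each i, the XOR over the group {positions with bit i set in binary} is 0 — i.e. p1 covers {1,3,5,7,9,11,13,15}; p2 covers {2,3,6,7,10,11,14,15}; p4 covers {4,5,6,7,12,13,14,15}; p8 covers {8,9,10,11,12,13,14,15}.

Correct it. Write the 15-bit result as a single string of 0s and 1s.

010100001110010

s1 (pos 1,3,5,7,9,11,13,15): 0⊕0⊕0⊕0⊕1⊕1⊕0⊕0 = 0
s2 (pos 2,3,6,7,10,11,14,15): 1⊕0⊕0⊕0⊕1⊕1⊕1⊕0 = 0
s4 (pos 4,5,6,7,12,13,14,15): 1⊕0⊕0⊕0⊕0⊕0⊕1⊕0 = 0
s8 (pos 8,9,10,11,12,13,14,15): 1⊕1⊕1⊕1⊕0⊕0⊕1⊕0 = 1
Syndrome s8…s1 = 1000 → error at position 8.
Flip position 8: 010100011110010 → 010100001110010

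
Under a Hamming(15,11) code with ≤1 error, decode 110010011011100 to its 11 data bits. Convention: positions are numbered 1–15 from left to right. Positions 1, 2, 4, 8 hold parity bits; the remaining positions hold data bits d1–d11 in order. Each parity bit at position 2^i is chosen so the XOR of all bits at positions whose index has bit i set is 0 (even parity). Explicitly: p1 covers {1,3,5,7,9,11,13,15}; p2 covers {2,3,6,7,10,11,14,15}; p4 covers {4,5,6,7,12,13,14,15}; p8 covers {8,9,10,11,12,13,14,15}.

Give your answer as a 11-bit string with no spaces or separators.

01001011000

s1 (pos 1,3,5,7,9,11,13,15): 1⊕0⊕1⊕0⊕1⊕1⊕1⊕0 = 1
s2 (pos 2,3,6,7,10,11,14,15): 1⊕0⊕0⊕0⊕0⊕1⊕0⊕0 = 0
s4 (pos 4,5,6,7,12,13,14,15): 0⊕1⊕0⊕0⊕1⊕1⊕0⊕0 = 1
s8 (pos 8,9,10,11,12,13,14,15): 1⊕1⊕0⊕1⊕1⊕1⊕0⊕0 = 1
Syndrome s8…s1 = 1101 → error at position 13.
Flip position 13: 110010011011100 → 110010011011000
Read data bits from positions 3,5,6,7,9,10,11,12,13,14,15: 01001011000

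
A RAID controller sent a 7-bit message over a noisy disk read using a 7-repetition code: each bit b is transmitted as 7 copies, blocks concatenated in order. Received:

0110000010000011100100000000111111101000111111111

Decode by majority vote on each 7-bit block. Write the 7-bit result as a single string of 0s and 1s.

0010101

Block 1 (0110000): 2 ones → 0
Block 2 (0100000): 1 one → 0
Block 3 (1110010): 4 ones → 1
Block 4 (0000000): 0 ones → 0
Block 5 (1111111): 7 ones → 1
Block 6 (0100011): 3 ones → 0
Block 7 (1111111): 7 ones → 1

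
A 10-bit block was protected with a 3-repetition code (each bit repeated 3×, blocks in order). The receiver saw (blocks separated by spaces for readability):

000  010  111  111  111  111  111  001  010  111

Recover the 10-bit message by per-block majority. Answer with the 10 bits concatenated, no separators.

0011111001

Block 1 (000): 0 ones → 0
Block 2 (010): 1 one → 0
Block 3 (111): 3 ones → 1
Block 4 (111): 3 ones → 1
Block 5 (111): 3 ones → 1
Block 6 (111): 3 ones → 1
Block 7 (111): 3 ones → 1
Block 8 (001): 1 one → 0
Block 9 (010): 1 one → 0
Block 10 (111): 3 ones → 1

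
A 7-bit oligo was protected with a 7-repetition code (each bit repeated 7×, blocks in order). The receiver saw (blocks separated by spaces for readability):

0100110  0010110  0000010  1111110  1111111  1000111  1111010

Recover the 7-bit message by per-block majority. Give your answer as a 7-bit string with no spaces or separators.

0001111

Block 1 (0100110): 3 ones → 0
Block 2 (0010110): 3 ones → 0
Block 3 (0000010): 1 one → 0
Block 4 (1111110): 6 ones → 1
Block 5 (1111111): 7 ones → 1
Block 6 (1000111): 4 ones → 1
Block 7 (1111010): 5 ones → 1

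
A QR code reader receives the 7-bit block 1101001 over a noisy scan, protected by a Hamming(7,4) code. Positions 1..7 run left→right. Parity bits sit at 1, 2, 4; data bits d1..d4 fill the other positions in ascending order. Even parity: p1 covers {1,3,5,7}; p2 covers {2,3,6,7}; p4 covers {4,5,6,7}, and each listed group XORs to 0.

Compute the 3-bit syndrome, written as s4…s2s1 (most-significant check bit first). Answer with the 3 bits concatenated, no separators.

000

s1 (pos 1,3,5,7): 1⊕0⊕0⊕1 = 0
s2 (pos 2,3,6,7): 1⊕0⊕0⊕1 = 0
s4 (pos 4,5,6,7): 1⊕0⊕0⊕1 = 0
Syndrome s4…s1 = 000 → no error.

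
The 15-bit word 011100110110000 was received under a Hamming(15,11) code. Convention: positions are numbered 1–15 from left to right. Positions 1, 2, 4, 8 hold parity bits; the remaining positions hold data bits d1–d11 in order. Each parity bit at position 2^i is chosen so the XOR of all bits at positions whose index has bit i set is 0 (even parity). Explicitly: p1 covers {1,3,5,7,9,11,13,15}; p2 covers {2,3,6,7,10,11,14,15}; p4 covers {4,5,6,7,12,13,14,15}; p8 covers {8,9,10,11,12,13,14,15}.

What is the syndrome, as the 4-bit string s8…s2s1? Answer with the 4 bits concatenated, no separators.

1011

s1 (pos 1,3,5,7,9,11,13,15): 0⊕1⊕0⊕1⊕0⊕1⊕0⊕0 = 1
s2 (pos 2,3,6,7,10,11,14,15): 1⊕1⊕0⊕1⊕1⊕1⊕0⊕0 = 1
s4 (pos 4,5,6,7,12,13,14,15): 1⊕0⊕0⊕1⊕0⊕0⊕0⊕0 = 0
s8 (pos 8,9,10,11,12,13,14,15): 1⊕0⊕1⊕1⊕0⊕0⊕0⊕0 = 1
Syndrome s8…s1 = 1011 → error at position 11.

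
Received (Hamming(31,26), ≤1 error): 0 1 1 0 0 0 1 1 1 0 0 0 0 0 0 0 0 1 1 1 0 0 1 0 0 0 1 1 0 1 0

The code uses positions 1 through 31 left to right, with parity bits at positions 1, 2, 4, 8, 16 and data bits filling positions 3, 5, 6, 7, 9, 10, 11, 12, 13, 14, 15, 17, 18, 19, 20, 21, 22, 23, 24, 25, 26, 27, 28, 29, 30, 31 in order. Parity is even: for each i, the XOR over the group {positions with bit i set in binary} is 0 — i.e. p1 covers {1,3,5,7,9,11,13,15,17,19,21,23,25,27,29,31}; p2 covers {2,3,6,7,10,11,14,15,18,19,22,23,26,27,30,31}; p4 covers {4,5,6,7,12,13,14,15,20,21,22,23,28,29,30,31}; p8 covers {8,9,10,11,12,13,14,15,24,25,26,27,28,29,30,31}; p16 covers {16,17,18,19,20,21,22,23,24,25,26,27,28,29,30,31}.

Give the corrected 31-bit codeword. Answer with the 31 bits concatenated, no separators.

0110001110000000011100100010010

s1 (pos 1,3,5,7,9,11,13,15,17,19,21,23,25,27,29,31): 0⊕1⊕0⊕1⊕1⊕0⊕0⊕0⊕0⊕1⊕0⊕1⊕0⊕1⊕0⊕0 = 0
s2 (pos 2,3,6,7,10,11,14,15,18,19,22,23,26,27,30,31): 1⊕1⊕0⊕1⊕0⊕0⊕0⊕0⊕1⊕1⊕0⊕1⊕0⊕1⊕1⊕0 = 0
s4 (pos 4,5,6,7,12,13,14,15,20,21,22,23,28,29,30,31): 0⊕0⊕0⊕1⊕0⊕0⊕0⊕0⊕1⊕0⊕0⊕1⊕1⊕0⊕1⊕0 = 1
s8 (pos 8,9,10,11,12,13,14,15,24,25,26,27,28,29,30,31): 1⊕1⊕0⊕0⊕0⊕0⊕0⊕0⊕0⊕0⊕0⊕1⊕1⊕0⊕1⊕0 = 1
s16 (pos 16,17,18,19,20,21,22,23,24,25,26,27,28,29,30,31): 0⊕0⊕1⊕1⊕1⊕0⊕0⊕1⊕0⊕0⊕0⊕1⊕1⊕0⊕1⊕0 = 1
Syndrome s16…s1 = 11100 → error at position 28.
Flip position 28: 0110001110000000011100100011010 → 0110001110000000011100100010010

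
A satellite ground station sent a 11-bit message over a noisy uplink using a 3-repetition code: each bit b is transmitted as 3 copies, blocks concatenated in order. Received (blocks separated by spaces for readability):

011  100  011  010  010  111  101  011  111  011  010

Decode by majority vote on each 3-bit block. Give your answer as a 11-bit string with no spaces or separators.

Block 1 (011): 2 ones → 1
Block 2 (100): 1 one → 0
Block 3 (011): 2 ones → 1
Block 4 (010): 1 one → 0
Block 5 (010): 1 one → 0
Block 6 (111): 3 ones → 1
Block 7 (101): 2 ones → 1
Block 8 (011): 2 ones → 1
Block 9 (111): 3 ones → 1
Block 10 (011): 2 ones → 1
Block 11 (010): 1 one → 0

10100111110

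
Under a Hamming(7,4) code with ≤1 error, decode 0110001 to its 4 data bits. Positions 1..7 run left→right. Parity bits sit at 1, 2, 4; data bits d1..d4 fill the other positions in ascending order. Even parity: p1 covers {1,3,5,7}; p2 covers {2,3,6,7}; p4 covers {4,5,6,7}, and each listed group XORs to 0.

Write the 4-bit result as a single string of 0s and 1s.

s1 (pos 1,3,5,7): 0⊕1⊕0⊕1 = 0
s2 (pos 2,3,6,7): 1⊕1⊕0⊕1 = 1
s4 (pos 4,5,6,7): 0⊕0⊕0⊕1 = 1
Syndrome s4…s1 = 110 → error at position 6.
Flip position 6: 0110001 → 0110011
Read data bits from positions 3,5,6,7: 1011

1011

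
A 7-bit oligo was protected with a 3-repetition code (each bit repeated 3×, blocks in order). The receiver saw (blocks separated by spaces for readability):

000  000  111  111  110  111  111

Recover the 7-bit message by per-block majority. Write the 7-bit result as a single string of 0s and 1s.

0011111

Block 1 (000): 0 ones → 0
Block 2 (000): 0 ones → 0
Block 3 (111): 3 ones → 1
Block 4 (111): 3 ones → 1
Block 5 (110): 2 ones → 1
Block 6 (111): 3 ones → 1
Block 7 (111): 3 ones → 1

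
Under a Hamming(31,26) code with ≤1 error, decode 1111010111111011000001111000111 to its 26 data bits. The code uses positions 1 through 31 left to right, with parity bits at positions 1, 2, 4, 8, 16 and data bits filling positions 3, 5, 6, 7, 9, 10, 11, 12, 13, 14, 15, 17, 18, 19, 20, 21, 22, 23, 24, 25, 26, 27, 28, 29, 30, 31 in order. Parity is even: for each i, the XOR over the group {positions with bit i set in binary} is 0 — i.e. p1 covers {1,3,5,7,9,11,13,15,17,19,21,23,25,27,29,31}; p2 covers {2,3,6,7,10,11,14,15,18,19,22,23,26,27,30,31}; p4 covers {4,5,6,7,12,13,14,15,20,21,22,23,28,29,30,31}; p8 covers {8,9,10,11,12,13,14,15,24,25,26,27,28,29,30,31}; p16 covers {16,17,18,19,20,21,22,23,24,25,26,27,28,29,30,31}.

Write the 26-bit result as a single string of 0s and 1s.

10101111101000001111000111

s1 (pos 1,3,5,7,9,11,13,15,17,19,21,23,25,27,29,31): 1⊕1⊕0⊕0⊕1⊕1⊕1⊕1⊕0⊕0⊕0⊕1⊕1⊕0⊕1⊕1 = 0
s2 (pos 2,3,6,7,10,11,14,15,18,19,22,23,26,27,30,31): 1⊕1⊕1⊕0⊕1⊕1⊕0⊕1⊕0⊕0⊕1⊕1⊕0⊕0⊕1⊕1 = 0
s4 (pos 4,5,6,7,12,13,14,15,20,21,22,23,28,29,30,31): 1⊕0⊕1⊕0⊕1⊕1⊕0⊕1⊕0⊕0⊕1⊕1⊕0⊕1⊕1⊕1 = 0
s8 (pos 8,9,10,11,12,13,14,15,24,25,26,27,28,29,30,31): 1⊕1⊕1⊕1⊕1⊕1⊕0⊕1⊕1⊕1⊕0⊕0⊕0⊕1⊕1⊕1 = 0
s16 (pos 16,17,18,19,20,21,22,23,24,25,26,27,28,29,30,31): 1⊕0⊕0⊕0⊕0⊕0⊕1⊕1⊕1⊕1⊕0⊕0⊕0⊕1⊕1⊕1 = 0
Syndrome s16…s1 = 00000 → no error.
Read data bits from positions 3,5,6,7,9,10,11,12,13,14,15,17,18,19,20,21,22,23,24,25,26,27,28,29,30,31: 10101111101000001111000111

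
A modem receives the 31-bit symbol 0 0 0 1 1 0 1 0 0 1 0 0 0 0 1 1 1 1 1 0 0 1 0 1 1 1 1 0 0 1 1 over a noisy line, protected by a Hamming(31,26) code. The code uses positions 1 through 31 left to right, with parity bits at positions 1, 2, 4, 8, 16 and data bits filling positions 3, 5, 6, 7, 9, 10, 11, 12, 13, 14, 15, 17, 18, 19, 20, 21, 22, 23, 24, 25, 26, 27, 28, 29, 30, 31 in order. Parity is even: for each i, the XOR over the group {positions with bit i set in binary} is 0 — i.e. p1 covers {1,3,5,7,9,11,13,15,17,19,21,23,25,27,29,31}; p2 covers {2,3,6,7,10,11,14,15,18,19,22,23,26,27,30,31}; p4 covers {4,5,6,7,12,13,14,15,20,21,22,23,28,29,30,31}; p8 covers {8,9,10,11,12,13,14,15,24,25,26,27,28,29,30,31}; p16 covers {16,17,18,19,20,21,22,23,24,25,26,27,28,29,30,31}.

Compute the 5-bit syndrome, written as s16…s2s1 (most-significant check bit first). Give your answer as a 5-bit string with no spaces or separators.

s1 (pos 1,3,5,7,9,11,13,15,17,19,21,23,25,27,29,31): 0⊕0⊕1⊕1⊕0⊕0⊕0⊕1⊕1⊕1⊕0⊕0⊕1⊕1⊕0⊕1 = 0
s2 (pos 2,3,6,7,10,11,14,15,18,19,22,23,26,27,30,31): 0⊕0⊕0⊕1⊕1⊕0⊕0⊕1⊕1⊕1⊕1⊕0⊕1⊕1⊕1⊕1 = 0
s4 (pos 4,5,6,7,12,13,14,15,20,21,22,23,28,29,30,31): 1⊕1⊕0⊕1⊕0⊕0⊕0⊕1⊕0⊕0⊕1⊕0⊕0⊕0⊕1⊕1 = 1
s8 (pos 8,9,10,11,12,13,14,15,24,25,26,27,28,29,30,31): 0⊕0⊕1⊕0⊕0⊕0⊕0⊕1⊕1⊕1⊕1⊕1⊕0⊕0⊕1⊕1 = 0
s16 (pos 16,17,18,19,20,21,22,23,24,25,26,27,28,29,30,31): 1⊕1⊕1⊕1⊕0⊕0⊕1⊕0⊕1⊕1⊕1⊕1⊕0⊕0⊕1⊕1 = 1
Syndrome s16…s1 = 10100 → error at position 20.

10100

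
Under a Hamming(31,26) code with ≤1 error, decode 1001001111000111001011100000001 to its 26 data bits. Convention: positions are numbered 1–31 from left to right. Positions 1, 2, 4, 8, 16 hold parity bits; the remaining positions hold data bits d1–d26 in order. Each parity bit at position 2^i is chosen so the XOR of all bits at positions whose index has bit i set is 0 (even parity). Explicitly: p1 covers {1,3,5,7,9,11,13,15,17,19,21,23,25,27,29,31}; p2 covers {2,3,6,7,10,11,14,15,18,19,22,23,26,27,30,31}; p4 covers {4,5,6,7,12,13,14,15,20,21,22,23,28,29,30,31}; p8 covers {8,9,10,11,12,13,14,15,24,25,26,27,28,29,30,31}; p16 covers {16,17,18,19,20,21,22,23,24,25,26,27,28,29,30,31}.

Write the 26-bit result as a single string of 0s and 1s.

00011100011001011100000001

s1 (pos 1,3,5,7,9,11,13,15,17,19,21,23,25,27,29,31): 1⊕0⊕0⊕1⊕1⊕0⊕0⊕1⊕0⊕1⊕1⊕1⊕0⊕0⊕0⊕1 = 0
s2 (pos 2,3,6,7,10,11,14,15,18,19,22,23,26,27,30,31): 0⊕0⊕0⊕1⊕1⊕0⊕1⊕1⊕0⊕1⊕1⊕1⊕0⊕0⊕0⊕1 = 0
s4 (pos 4,5,6,7,12,13,14,15,20,21,22,23,28,29,30,31): 1⊕0⊕0⊕1⊕0⊕0⊕1⊕1⊕0⊕1⊕1⊕1⊕0⊕0⊕0⊕1 = 0
s8 (pos 8,9,10,11,12,13,14,15,24,25,26,27,28,29,30,31): 1⊕1⊕1⊕0⊕0⊕0⊕1⊕1⊕0⊕0⊕0⊕0⊕0⊕0⊕0⊕1 = 0
s16 (pos 16,17,18,19,20,21,22,23,24,25,26,27,28,29,30,31): 1⊕0⊕0⊕1⊕0⊕1⊕1⊕1⊕0⊕0⊕0⊕0⊕0⊕0⊕0⊕1 = 0
Syndrome s16…s1 = 00000 → no error.
Read data bits from positions 3,5,6,7,9,10,11,12,13,14,15,17,18,19,20,21,22,23,24,25,26,27,28,29,30,31: 00011100011001011100000001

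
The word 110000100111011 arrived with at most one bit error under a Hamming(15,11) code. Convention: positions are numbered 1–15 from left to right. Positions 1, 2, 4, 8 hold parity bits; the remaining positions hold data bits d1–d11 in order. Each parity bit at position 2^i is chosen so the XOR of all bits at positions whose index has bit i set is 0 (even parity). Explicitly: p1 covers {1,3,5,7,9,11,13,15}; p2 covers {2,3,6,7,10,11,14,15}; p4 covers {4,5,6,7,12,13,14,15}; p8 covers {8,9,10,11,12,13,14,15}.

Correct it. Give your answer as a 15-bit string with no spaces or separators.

s1 (pos 1,3,5,7,9,11,13,15): 1⊕0⊕0⊕1⊕0⊕1⊕0⊕1 = 0
s2 (pos 2,3,6,7,10,11,14,15): 1⊕0⊕0⊕1⊕1⊕1⊕1⊕1 = 0
s4 (pos 4,5,6,7,12,13,14,15): 0⊕0⊕0⊕1⊕1⊕0⊕1⊕1 = 0
s8 (pos 8,9,10,11,12,13,14,15): 0⊕0⊕1⊕1⊕1⊕0⊕1⊕1 = 1
Syndrome s8…s1 = 1000 → error at position 8.
Flip position 8: 110000100111011 → 110000110111011

110000110111011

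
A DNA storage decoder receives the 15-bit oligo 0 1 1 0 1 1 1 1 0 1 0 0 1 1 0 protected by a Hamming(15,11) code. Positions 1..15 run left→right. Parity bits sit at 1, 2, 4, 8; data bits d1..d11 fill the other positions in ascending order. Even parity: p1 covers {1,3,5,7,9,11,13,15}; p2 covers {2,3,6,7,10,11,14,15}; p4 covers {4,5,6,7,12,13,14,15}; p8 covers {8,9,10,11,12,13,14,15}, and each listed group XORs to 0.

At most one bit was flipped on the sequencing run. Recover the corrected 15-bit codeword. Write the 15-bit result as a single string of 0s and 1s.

011111110100110

s1 (pos 1,3,5,7,9,11,13,15): 0⊕1⊕1⊕1⊕0⊕0⊕1⊕0 = 0
s2 (pos 2,3,6,7,10,11,14,15): 1⊕1⊕1⊕1⊕1⊕0⊕1⊕0 = 0
s4 (pos 4,5,6,7,12,13,14,15): 0⊕1⊕1⊕1⊕0⊕1⊕1⊕0 = 1
s8 (pos 8,9,10,11,12,13,14,15): 1⊕0⊕1⊕0⊕0⊕1⊕1⊕0 = 0
Syndrome s8…s1 = 0100 → error at position 4.
Flip position 4: 011011110100110 → 011111110100110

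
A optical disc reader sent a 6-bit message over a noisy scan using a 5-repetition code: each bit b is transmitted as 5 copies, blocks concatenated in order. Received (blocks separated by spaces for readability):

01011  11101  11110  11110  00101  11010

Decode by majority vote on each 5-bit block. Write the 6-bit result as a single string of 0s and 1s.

111101

Block 1 (01011): 3 ones → 1
Block 2 (11101): 4 ones → 1
Block 3 (11110): 4 ones → 1
Block 4 (11110): 4 ones → 1
Block 5 (00101): 2 ones → 0
Block 6 (11010): 3 ones → 1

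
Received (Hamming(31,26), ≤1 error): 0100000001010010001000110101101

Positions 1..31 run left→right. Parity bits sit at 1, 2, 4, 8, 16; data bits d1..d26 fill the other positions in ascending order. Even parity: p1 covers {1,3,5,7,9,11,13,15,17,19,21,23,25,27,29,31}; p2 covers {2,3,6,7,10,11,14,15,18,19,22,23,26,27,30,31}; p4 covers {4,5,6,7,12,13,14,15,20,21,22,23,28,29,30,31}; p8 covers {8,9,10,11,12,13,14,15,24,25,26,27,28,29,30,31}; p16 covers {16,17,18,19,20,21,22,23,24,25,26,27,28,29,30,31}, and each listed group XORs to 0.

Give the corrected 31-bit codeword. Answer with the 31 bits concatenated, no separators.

0100000001010010000000110101101

s1 (pos 1,3,5,7,9,11,13,15,17,19,21,23,25,27,29,31): 0⊕0⊕0⊕0⊕0⊕0⊕0⊕1⊕0⊕1⊕0⊕1⊕0⊕0⊕1⊕1 = 1
s2 (pos 2,3,6,7,10,11,14,15,18,19,22,23,26,27,30,31): 1⊕0⊕0⊕0⊕1⊕0⊕0⊕1⊕0⊕1⊕0⊕1⊕1⊕0⊕0⊕1 = 1
s4 (pos 4,5,6,7,12,13,14,15,20,21,22,23,28,29,30,31): 0⊕0⊕0⊕0⊕1⊕0⊕0⊕1⊕0⊕0⊕0⊕1⊕1⊕1⊕0⊕1 = 0
s8 (pos 8,9,10,11,12,13,14,15,24,25,26,27,28,29,30,31): 0⊕0⊕1⊕0⊕1⊕0⊕0⊕1⊕1⊕0⊕1⊕0⊕1⊕1⊕0⊕1 = 0
s16 (pos 16,17,18,19,20,21,22,23,24,25,26,27,28,29,30,31): 0⊕0⊕0⊕1⊕0⊕0⊕0⊕1⊕1⊕0⊕1⊕0⊕1⊕1⊕0⊕1 = 1
Syndrome s16…s1 = 10011 → error at position 19.
Flip position 19: 0100000001010010001000110101101 → 0100000001010010000000110101101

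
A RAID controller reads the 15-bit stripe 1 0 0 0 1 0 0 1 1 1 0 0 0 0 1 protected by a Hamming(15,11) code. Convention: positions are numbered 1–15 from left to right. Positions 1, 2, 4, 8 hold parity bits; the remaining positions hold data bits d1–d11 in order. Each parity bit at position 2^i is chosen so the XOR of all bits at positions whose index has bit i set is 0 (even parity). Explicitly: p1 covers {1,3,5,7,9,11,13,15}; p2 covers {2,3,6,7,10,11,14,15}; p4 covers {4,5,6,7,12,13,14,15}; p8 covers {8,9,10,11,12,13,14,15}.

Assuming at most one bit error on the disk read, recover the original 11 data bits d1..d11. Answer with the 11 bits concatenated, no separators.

01001100001

s1 (pos 1,3,5,7,9,11,13,15): 1⊕0⊕1⊕0⊕1⊕0⊕0⊕1 = 0
s2 (pos 2,3,6,7,10,11,14,15): 0⊕0⊕0⊕0⊕1⊕0⊕0⊕1 = 0
s4 (pos 4,5,6,7,12,13,14,15): 0⊕1⊕0⊕0⊕0⊕0⊕0⊕1 = 0
s8 (pos 8,9,10,11,12,13,14,15): 1⊕1⊕1⊕0⊕0⊕0⊕0⊕1 = 0
Syndrome s8…s1 = 0000 → no error.
Read data bits from positions 3,5,6,7,9,10,11,12,13,14,15: 01001100001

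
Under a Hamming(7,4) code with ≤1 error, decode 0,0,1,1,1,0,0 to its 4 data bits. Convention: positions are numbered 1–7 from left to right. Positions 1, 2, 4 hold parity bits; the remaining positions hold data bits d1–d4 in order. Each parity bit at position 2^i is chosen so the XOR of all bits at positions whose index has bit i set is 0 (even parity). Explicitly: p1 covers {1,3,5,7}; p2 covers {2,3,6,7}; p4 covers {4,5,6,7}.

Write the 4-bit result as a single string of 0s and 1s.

1100

s1 (pos 1,3,5,7): 0⊕1⊕1⊕0 = 0
s2 (pos 2,3,6,7): 0⊕1⊕0⊕0 = 1
s4 (pos 4,5,6,7): 1⊕1⊕0⊕0 = 0
Syndrome s4…s1 = 010 → error at position 2.
Flip position 2: 0011100 → 0111100
Read data bits from positions 3,5,6,7: 1100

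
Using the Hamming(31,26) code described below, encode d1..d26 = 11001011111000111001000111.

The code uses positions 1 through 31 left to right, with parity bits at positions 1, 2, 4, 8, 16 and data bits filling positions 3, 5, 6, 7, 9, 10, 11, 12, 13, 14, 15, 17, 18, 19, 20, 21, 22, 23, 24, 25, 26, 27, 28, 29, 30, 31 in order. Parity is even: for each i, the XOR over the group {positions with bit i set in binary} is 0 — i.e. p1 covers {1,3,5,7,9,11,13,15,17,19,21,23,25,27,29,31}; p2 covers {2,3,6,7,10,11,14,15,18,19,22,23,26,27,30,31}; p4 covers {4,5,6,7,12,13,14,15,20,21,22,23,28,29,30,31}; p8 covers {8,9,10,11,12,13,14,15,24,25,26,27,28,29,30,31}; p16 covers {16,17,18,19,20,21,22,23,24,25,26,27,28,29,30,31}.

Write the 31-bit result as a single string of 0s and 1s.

0111100010111111000111001000111

Place data at non-parity positions: p1 p2 1 p4 1 0 0 p8 1 0 1 1 1 1 1 p16 0 0 0 1 1 1 0 0 1 0 0 0 1 1 1
p1 (pos 1,3,5,7,9,11,13,15,17,19,21,23,25,27,29,31): XOR of data positions = 1⊕1⊕0⊕1⊕1⊕1⊕1⊕0⊕0⊕1⊕0⊕1⊕0⊕1⊕1 = 0
p2 (pos 2,3,6,7,10,11,14,15,18,19,22,23,26,27,30,31): XOR of data positions = 1⊕0⊕0⊕0⊕1⊕1⊕1⊕0⊕0⊕1⊕0⊕0⊕0⊕1⊕1 = 1
p4 (pos 4,5,6,7,12,13,14,15,20,21,22,23,28,29,30,31): XOR of data positions = 1⊕0⊕0⊕1⊕1⊕1⊕1⊕1⊕1⊕1⊕0⊕0⊕1⊕1⊕1 = 1
p8 (pos 8,9,10,11,12,13,14,15,24,25,26,27,28,29,30,31): XOR of data positions = 1⊕0⊕1⊕1⊕1⊕1⊕1⊕0⊕1⊕0⊕0⊕0⊕1⊕1⊕1 = 0
p16 (pos 16,17,18,19,20,21,22,23,24,25,26,27,28,29,30,31): XOR of data positions = 0⊕0⊕0⊕1⊕1⊕1⊕0⊕0⊕1⊕0⊕0⊕0⊕1⊕1⊕1 = 1
Codeword: 0111100010111111000111001000111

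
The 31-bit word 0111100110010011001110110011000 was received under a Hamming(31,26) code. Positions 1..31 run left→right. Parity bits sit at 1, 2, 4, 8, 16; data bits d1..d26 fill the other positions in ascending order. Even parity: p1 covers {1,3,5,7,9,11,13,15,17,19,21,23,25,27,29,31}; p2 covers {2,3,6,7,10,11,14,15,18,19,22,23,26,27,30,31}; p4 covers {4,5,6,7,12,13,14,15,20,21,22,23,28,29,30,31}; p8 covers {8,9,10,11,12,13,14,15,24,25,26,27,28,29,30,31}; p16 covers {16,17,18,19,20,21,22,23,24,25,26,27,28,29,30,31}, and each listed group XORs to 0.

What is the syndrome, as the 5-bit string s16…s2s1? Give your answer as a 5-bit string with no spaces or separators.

01000

s1 (pos 1,3,5,7,9,11,13,15,17,19,21,23,25,27,29,31): 0⊕1⊕1⊕0⊕1⊕0⊕0⊕1⊕0⊕1⊕1⊕1⊕0⊕1⊕0⊕0 = 0
s2 (pos 2,3,6,7,10,11,14,15,18,19,22,23,26,27,30,31): 1⊕1⊕0⊕0⊕0⊕0⊕0⊕1⊕0⊕1⊕0⊕1⊕0⊕1⊕0⊕0 = 0
s4 (pos 4,5,6,7,12,13,14,15,20,21,22,23,28,29,30,31): 1⊕1⊕0⊕0⊕1⊕0⊕0⊕1⊕1⊕1⊕0⊕1⊕1⊕0⊕0⊕0 = 0
s8 (pos 8,9,10,11,12,13,14,15,24,25,26,27,28,29,30,31): 1⊕1⊕0⊕0⊕1⊕0⊕0⊕1⊕1⊕0⊕0⊕1⊕1⊕0⊕0⊕0 = 1
s16 (pos 16,17,18,19,20,21,22,23,24,25,26,27,28,29,30,31): 1⊕0⊕0⊕1⊕1⊕1⊕0⊕1⊕1⊕0⊕0⊕1⊕1⊕0⊕0⊕0 = 0
Syndrome s16…s1 = 01000 → error at position 8.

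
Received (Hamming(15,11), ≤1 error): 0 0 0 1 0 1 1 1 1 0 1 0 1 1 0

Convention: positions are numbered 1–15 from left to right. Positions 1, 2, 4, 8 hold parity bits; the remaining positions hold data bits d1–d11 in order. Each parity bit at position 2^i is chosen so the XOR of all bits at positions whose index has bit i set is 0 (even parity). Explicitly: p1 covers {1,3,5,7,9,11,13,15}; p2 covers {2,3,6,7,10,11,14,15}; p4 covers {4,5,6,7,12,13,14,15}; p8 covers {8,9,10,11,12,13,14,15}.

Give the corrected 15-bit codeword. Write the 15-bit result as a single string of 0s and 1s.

s1 (pos 1,3,5,7,9,11,13,15): 0⊕0⊕0⊕1⊕1⊕1⊕1⊕0 = 0
s2 (pos 2,3,6,7,10,11,14,15): 0⊕0⊕1⊕1⊕0⊕1⊕1⊕0 = 0
s4 (pos 4,5,6,7,12,13,14,15): 1⊕0⊕1⊕1⊕0⊕1⊕1⊕0 = 1
s8 (pos 8,9,10,11,12,13,14,15): 1⊕1⊕0⊕1⊕0⊕1⊕1⊕0 = 1
Syndrome s8…s1 = 1100 → error at position 12.
Flip position 12: 000101111010110 → 000101111011110

000101111011110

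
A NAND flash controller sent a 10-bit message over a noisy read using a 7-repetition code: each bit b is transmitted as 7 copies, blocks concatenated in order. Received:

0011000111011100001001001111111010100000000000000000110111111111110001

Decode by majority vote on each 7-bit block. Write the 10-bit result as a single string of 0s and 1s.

0101100011

Block 1 (0011000): 2 ones → 0
Block 2 (1110111): 6 ones → 1
Block 3 (0000100): 1 one → 0
Block 4 (1001111): 5 ones → 1
Block 5 (1110101): 5 ones → 1
Block 6 (0000000): 0 ones → 0
Block 7 (0000000): 0 ones → 0
Block 8 (0001101): 3 ones → 0
Block 9 (1111111): 7 ones → 1
Block 10 (1110001): 4 ones → 1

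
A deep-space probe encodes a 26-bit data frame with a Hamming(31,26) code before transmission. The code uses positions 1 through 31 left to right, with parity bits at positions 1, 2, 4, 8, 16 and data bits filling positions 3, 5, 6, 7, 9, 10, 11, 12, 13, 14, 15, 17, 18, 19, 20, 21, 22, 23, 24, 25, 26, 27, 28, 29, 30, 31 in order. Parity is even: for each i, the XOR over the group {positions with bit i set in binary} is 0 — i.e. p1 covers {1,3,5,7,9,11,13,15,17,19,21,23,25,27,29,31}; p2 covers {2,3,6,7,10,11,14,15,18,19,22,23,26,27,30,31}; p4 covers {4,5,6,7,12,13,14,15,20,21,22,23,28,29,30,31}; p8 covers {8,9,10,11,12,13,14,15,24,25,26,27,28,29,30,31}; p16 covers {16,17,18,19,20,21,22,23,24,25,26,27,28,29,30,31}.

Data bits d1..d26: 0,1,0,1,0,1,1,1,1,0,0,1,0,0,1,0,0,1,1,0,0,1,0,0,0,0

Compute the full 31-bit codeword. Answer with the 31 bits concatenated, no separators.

1100101001111001100100110010000

Place data at non-parity positions: p1 p2 0 p4 1 0 1 p8 0 1 1 1 1 0 0 p16 1 0 0 1 0 0 1 1 0 0 1 0 0 0 0
p1 (pos 1,3,5,7,9,11,13,15,17,19,21,23,25,27,29,31): XOR of data positions = 0⊕1⊕1⊕0⊕1⊕1⊕0⊕1⊕0⊕0⊕1⊕0⊕1⊕0⊕0 = 1
p2 (pos 2,3,6,7,10,11,14,15,18,19,22,23,26,27,30,31): XOR of data positions = 0⊕0⊕1⊕1⊕1⊕0⊕0⊕0⊕0⊕0⊕1⊕0⊕1⊕0⊕0 = 1
p4 (pos 4,5,6,7,12,13,14,15,20,21,22,23,28,29,30,31): XOR of data positions = 1⊕0⊕1⊕1⊕1⊕0⊕0⊕1⊕0⊕0⊕1⊕0⊕0⊕0⊕0 = 0
p8 (pos 8,9,10,11,12,13,14,15,24,25,26,27,28,29,30,31): XOR of data positions = 0⊕1⊕1⊕1⊕1⊕0⊕0⊕1⊕0⊕0⊕1⊕0⊕0⊕0⊕0 = 0
p16 (pos 16,17,18,19,20,21,22,23,24,25,26,27,28,29,30,31): XOR of data positions = 1⊕0⊕0⊕1⊕0⊕0⊕1⊕1⊕0⊕0⊕1⊕0⊕0⊕0⊕0 = 1
Codeword: 1100101001111001100100110010000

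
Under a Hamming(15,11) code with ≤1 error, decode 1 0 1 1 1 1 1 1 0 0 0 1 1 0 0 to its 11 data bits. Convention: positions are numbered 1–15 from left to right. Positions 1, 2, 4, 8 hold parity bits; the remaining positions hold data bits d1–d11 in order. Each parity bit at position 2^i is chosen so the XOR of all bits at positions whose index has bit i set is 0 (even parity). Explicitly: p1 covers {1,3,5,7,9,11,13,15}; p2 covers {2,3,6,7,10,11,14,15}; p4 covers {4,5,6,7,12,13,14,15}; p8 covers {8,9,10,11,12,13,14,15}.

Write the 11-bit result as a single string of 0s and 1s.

11110011100

s1 (pos 1,3,5,7,9,11,13,15): 1⊕1⊕1⊕1⊕0⊕0⊕1⊕0 = 1
s2 (pos 2,3,6,7,10,11,14,15): 0⊕1⊕1⊕1⊕0⊕0⊕0⊕0 = 1
s4 (pos 4,5,6,7,12,13,14,15): 1⊕1⊕1⊕1⊕1⊕1⊕0⊕0 = 0
s8 (pos 8,9,10,11,12,13,14,15): 1⊕0⊕0⊕0⊕1⊕1⊕0⊕0 = 1
Syndrome s8…s1 = 1011 → error at position 11.
Flip position 11: 101111110001100 → 101111110011100
Read data bits from positions 3,5,6,7,9,10,11,12,13,14,15: 11110011100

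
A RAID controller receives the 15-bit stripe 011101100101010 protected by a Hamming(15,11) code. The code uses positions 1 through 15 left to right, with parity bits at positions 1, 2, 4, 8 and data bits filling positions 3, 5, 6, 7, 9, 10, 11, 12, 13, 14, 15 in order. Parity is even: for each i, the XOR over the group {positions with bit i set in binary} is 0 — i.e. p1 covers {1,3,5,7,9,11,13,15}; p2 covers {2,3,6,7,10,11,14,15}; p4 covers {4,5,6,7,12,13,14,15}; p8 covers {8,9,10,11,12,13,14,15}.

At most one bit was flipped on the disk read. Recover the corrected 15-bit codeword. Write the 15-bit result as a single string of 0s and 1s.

s1 (pos 1,3,5,7,9,11,13,15): 0⊕1⊕0⊕1⊕0⊕0⊕0⊕0 = 0
s2 (pos 2,3,6,7,10,11,14,15): 1⊕1⊕1⊕1⊕1⊕0⊕1⊕0 = 0
s4 (pos 4,5,6,7,12,13,14,15): 1⊕0⊕1⊕1⊕1⊕0⊕1⊕0 = 1
s8 (pos 8,9,10,11,12,13,14,15): 0⊕0⊕1⊕0⊕1⊕0⊕1⊕0 = 1
Syndrome s8…s1 = 1100 → error at position 12.
Flip position 12: 011101100101010 → 011101100100010

011101100100010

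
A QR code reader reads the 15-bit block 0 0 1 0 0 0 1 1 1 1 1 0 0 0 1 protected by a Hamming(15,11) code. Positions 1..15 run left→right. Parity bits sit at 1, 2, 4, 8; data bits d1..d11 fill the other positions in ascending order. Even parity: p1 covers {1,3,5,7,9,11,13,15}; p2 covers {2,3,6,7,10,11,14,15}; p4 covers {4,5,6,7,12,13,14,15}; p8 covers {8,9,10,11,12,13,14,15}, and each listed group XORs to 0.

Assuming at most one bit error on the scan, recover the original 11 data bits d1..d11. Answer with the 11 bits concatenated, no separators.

s1 (pos 1,3,5,7,9,11,13,15): 0⊕1⊕0⊕1⊕1⊕1⊕0⊕1 = 1
s2 (pos 2,3,6,7,10,11,14,15): 0⊕1⊕0⊕1⊕1⊕1⊕0⊕1 = 1
s4 (pos 4,5,6,7,12,13,14,15): 0⊕0⊕0⊕1⊕0⊕0⊕0⊕1 = 0
s8 (pos 8,9,10,11,12,13,14,15): 1⊕1⊕1⊕1⊕0⊕0⊕0⊕1 = 1
Syndrome s8…s1 = 1011 → error at position 11.
Flip position 11: 001000111110001 → 001000111100001
Read data bits from positions 3,5,6,7,9,10,11,12,13,14,15: 10011100001

10011100001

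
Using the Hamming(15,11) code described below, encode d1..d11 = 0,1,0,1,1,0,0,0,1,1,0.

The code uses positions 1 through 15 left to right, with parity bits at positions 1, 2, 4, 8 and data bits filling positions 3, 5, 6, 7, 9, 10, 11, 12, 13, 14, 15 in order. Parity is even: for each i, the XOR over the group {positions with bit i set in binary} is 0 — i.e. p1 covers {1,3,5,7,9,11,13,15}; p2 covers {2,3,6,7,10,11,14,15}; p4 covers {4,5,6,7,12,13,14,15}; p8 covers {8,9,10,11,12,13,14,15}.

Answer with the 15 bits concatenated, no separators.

Place data at non-parity positions: p1 p2 0 p4 1 0 1 p8 1 0 0 0 1 1 0
p1 (pos 1,3,5,7,9,11,13,15): XOR of data positions = 0⊕1⊕1⊕1⊕0⊕1⊕0 = 0
p2 (pos 2,3,6,7,10,11,14,15): XOR of data positions = 0⊕0⊕1⊕0⊕0⊕1⊕0 = 0
p4 (pos 4,5,6,7,12,13,14,15): XOR of data positions = 1⊕0⊕1⊕0⊕1⊕1⊕0 = 0
p8 (pos 8,9,10,11,12,13,14,15): XOR of data positions = 1⊕0⊕0⊕0⊕1⊕1⊕0 = 1
Codeword: 000010111000110

000010111000110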